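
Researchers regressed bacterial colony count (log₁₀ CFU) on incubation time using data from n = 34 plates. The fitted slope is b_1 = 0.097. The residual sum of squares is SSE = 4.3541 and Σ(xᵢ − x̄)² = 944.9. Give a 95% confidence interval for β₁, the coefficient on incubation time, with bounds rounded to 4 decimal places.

MSE = SSE/(n − 2) = 4.3541/32 = 0.136066.
SE(b_1) = √(MSE/Sₓₓ) = √(0.136066/944.9) = 0.012.
df = n − 2 = 32.
t* = t_{0.025, 32} = 2.036933.
Margin = t* × SE = 2.036933 × 0.012 = 0.024443.
CI: 0.097 ± 0.024443 → (0.0726, 0.1214).
With 95% confidence, each one-unit increase in incubation time is associated with a change of between 0.0726 and 0.1214 log₁₀ CFU in bacterial colony count.

(0.0726, 0.1214)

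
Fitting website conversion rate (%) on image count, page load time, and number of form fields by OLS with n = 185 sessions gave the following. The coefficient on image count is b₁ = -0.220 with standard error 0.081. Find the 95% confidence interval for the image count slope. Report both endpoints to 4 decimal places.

(-0.3798, -0.0602)

df = n − k − 1 = 185 − 3 − 1 = 181.
t* = t_{0.025, 181} = 1.973157.
Margin = t* × SE = 1.973157 × 0.081 = 0.159826.
CI: -0.220 ± 0.159826 → (-0.3798, -0.0602).
With 95% confidence, each one-unit increase in image count is associated with a change of between -0.3798 and -0.0602 % in website conversion rate, holding the other predictors fixed.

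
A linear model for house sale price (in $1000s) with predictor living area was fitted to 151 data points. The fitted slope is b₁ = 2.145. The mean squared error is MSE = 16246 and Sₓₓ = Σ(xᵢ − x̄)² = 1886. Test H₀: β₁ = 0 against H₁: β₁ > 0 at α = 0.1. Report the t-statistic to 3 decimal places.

t = 0.731

SE(b₁) = √(MSE/Sₓₓ) = √(16246/1886) = 2.93496.
t = 2.145 / 2.93496 = 0.731.
df = n − 2 = 149.
One-sided p ≈ 0.2330, which is ≥ 0.1, so fail to reject H₀.
The data do not give significant evidence that the true slope on living area is positive.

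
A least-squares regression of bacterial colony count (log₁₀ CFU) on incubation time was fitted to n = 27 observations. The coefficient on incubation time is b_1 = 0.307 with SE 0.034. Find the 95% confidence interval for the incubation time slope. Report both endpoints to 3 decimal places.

df = n − 2 = 27 − 2 = 25.
t* = t_{0.025, 25} = 2.059539.
Margin = t* × SE = 2.059539 × 0.034 = 0.07002.
CI: 0.307 ± 0.07002 → (0.237, 0.377).
With 95% confidence, each one-unit increase in incubation time is associated with a change of between 0.237 and 0.377 log₁₀ CFU in bacterial colony count.

(0.237, 0.377)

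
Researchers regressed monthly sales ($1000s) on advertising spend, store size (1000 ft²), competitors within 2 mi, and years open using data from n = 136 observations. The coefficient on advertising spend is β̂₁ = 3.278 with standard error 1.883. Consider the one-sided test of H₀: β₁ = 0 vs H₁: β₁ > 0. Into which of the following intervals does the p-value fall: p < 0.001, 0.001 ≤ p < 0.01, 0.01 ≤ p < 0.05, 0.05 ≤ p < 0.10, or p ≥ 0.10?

0.01 ≤ p < 0.05

t = 3.278 / 1.883 = 1.741.
df = n − k − 1 = 136 − 4 − 1 = 131.
One-sided p = P(T_{131} > t) ≈ 0.0420.
So 0.01 ≤ p < 0.05.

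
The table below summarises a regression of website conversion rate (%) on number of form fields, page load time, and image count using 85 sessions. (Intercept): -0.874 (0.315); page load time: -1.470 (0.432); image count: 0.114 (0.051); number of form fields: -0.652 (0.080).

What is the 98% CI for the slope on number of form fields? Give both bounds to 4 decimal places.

Read off: b = -0.652, SE = 0.080 for number of form fields.
df = n − k − 1 = 85 − 3 − 1 = 81.
t* = t_{0.01, 81} = 2.37327.
Margin = t* × SE = 2.37327 × 0.080 = 0.189862.
CI: -0.652 ± 0.189862 → (-0.8419, -0.4621).

(-0.8419, -0.4621)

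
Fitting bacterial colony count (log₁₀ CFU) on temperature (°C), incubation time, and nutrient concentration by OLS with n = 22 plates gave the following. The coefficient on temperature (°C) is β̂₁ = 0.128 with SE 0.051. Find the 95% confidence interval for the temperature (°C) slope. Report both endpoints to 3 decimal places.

(0.021, 0.235)

df = n − k − 1 = 22 − 3 − 1 = 18.
t* = t_{0.025, 18} = 2.100922.
Margin = t* × SE = 2.100922 × 0.051 = 0.10715.
CI: 0.128 ± 0.10715 → (0.021, 0.235).
With 95% confidence, each one-unit increase in temperature (°C) is associated with a change of between 0.021 and 0.235 log₁₀ CFU in bacterial colony count, holding the other predictors fixed.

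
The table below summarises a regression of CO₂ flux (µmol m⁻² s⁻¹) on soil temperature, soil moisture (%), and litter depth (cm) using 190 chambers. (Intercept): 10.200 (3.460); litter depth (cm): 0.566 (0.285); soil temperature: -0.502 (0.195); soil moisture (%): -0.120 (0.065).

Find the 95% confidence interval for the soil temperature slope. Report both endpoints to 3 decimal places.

(-0.887, -0.117)

Read off: b = -0.502, SE = 0.195 for soil temperature.
df = n − k − 1 = 190 − 3 − 1 = 186.
t* = t_{0.025, 186} = 1.9728.
Margin = t* × SE = 1.9728 × 0.195 = 0.38470.
CI: -0.502 ± 0.38470 → (-0.887, -0.117).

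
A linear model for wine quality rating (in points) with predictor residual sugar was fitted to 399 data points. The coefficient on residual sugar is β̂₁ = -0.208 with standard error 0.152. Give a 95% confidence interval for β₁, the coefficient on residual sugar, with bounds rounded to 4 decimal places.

(-0.5068, 0.0908)

df = n − 2 = 399 − 2 = 397.
t* = t_{0.025, 397} = 1.965957.
Margin = t* × SE = 1.965957 × 0.152 = 0.298826.
CI: -0.208 ± 0.298826 → (-0.5068, 0.0908).
With 95% confidence, each one-unit increase in residual sugar is associated with a change of between -0.5068 and 0.0908 points in wine quality rating.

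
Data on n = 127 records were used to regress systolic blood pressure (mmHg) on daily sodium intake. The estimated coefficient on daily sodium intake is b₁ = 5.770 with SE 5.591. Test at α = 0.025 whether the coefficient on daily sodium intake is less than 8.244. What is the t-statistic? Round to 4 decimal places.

t = -0.4425

H₀: β₁ = 8.244 vs H₁: β₁ < 8.244.
t = (b₁ − β₁⁰)/SE = (5.770 − 8.244) / 5.591 = -0.4425.
df = n − 2 = 127 − 2 = 125.
One-sided p ≈ 0.3294, which is ≥ 0.025, so fail to reject H₀.
The data do not give significant evidence that the true slope on daily sodium intake is below 8.244 mmHg per unit.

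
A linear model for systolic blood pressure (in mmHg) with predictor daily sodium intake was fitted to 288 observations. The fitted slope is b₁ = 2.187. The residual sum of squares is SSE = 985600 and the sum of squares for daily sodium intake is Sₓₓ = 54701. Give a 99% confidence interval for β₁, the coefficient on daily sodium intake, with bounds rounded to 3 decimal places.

MSE = SSE/(n − 2) = 985600/286 = 3446.15.
SE(b₁) = √(MSE/Sₓₓ) = √(3446.15/54701) = 0.250998.
df = n − 2 = 286.
t* = t_{0.005, 286} = 2.593129.
Margin = t* × SE = 2.593129 × 0.250998 = 0.65087.
CI: 2.187 ± 0.65087 → (1.536, 2.838).
With 99% confidence, each one-unit increase in daily sodium intake is associated with a change of between 1.536 and 2.838 mmHg in systolic blood pressure.

(1.536, 2.838)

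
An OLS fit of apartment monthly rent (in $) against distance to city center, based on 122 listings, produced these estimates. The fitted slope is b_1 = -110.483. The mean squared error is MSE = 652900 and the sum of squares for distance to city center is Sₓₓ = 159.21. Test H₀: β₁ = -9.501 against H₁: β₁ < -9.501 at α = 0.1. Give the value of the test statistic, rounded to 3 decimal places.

SE(b_1) = √(MSE/Sₓₓ) = √(652900/159.21) = 64.0381.
t = (-110.483 − (-9.501)) / 64.0381 = -1.577.
df = n − 2 = 120.
One-sided p ≈ 0.0587, which is < 0.1, so reject H₀.
There is evidence that the true slope on distance to city center is below -9.501 $ per unit.

t = -1.577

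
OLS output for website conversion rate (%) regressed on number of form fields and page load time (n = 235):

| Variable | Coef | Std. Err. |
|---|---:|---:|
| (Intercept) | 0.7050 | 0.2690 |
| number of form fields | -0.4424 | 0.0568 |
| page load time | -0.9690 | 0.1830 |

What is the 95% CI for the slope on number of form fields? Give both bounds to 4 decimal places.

(-0.5543, -0.3305)

Read off: b = -0.4424, SE = 0.0568 for number of form fields.
df = n − k − 1 = 235 − 2 − 1 = 232.
t* = t_{0.025, 232} = 1.970242.
Margin = t* × SE = 1.970242 × 0.0568 = 0.111910.
CI: -0.4424 ± 0.111910 → (-0.5543, -0.3305).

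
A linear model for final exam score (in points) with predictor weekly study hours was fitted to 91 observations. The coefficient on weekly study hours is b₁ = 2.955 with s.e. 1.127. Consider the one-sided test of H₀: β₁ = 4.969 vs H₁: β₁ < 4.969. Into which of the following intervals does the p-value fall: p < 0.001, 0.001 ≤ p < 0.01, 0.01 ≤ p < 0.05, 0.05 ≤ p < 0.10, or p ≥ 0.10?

t = (2.955 − 4.969) / 1.127 = -1.787.
df = n − 2 = 91 − 2 = 89.
One-sided p = P(T_{89} < t) ≈ 0.0387.
So 0.01 ≤ p < 0.05.

0.01 ≤ p < 0.05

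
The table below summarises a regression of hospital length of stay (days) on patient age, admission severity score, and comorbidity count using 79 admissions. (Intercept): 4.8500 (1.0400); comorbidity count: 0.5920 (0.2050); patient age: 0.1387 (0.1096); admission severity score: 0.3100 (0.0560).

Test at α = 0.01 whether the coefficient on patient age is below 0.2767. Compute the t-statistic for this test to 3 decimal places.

Read off: b = 0.1387, SE = 0.1096 for patient age.
H₀: β₁ = 0.2767 vs H₁: β₁ < 0.2767.
t = (0.1387 − 0.2767) / 0.1096 = -1.259.
df = n − k − 1 = 79 − 3 − 1 = 75.
One-sided p ≈ 0.1059, which is ≥ 0.01, so fail to reject H₀.
The data do not give significant evidence that the true slope on patient age is below 0.2767 days per unit, holding the other predictors fixed.

t = -1.259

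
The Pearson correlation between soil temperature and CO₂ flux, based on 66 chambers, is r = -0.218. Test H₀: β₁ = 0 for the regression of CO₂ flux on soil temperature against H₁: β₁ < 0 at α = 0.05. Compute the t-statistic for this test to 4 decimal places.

t = -1.7870

t = r·√(n − 2)/√(1 − r²) = -0.218·√64/√0.952476 = -1.7870.
df = n − 2 = 64.
One-sided p ≈ 0.0393, which is < 0.05, so reject H₀.
There is evidence of a linear association between soil temperature and CO₂ flux.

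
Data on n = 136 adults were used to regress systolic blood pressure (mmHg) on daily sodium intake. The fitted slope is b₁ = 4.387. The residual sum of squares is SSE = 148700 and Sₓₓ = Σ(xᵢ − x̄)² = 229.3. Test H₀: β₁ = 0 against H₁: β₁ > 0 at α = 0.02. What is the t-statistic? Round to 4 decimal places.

MSE = SSE/(n − 2) = 148700/134 = 1109.7.
SE(b₁) = √(MSE/Sₓₓ) = √(1109.7/229.3) = 2.19989.
t = 4.387 / 2.19989 = 1.9942.
df = n − 2 = 134.
One-sided p ≈ 0.0241, which is ≥ 0.02, so fail to reject H₀.
The data do not give significant evidence that the true slope on daily sodium intake is positive.

t = 1.9942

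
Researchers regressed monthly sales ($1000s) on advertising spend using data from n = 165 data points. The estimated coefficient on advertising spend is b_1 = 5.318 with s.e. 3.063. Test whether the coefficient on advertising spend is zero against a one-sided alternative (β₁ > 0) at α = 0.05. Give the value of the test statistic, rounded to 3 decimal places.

t = 1.736

H₀: β₁ = 0 vs H₁: β₁ > 0.
t = (b_1 − β₁⁰)/SE = 5.318 / 3.063 = 1.736.
df = n − 2 = 165 − 2 = 163.
One-sided p ≈ 0.0422, which is < 0.05, so reject H₀.
There is evidence that the true slope on advertising spend is positive.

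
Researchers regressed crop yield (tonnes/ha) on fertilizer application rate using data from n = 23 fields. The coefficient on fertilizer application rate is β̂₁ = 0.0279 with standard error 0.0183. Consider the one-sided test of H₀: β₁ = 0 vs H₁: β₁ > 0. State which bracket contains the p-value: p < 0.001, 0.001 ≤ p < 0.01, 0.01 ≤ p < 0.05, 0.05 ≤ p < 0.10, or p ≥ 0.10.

0.05 ≤ p < 0.10

t = 0.0279 / 0.0183 = 1.525.
df = n − 2 = 23 − 2 = 21.
One-sided p = P(T_{21} > t) ≈ 0.0711.
So 0.05 ≤ p < 0.10.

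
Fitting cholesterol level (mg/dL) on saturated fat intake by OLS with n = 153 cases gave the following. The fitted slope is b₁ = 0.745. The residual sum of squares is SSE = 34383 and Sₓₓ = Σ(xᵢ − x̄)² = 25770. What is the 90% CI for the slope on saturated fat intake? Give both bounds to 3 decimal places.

(0.589, 0.901)

MSE = SSE/(n − 2) = 34383/151 = 227.702.
SE(b₁) = √(MSE/Sₓₓ) = √(227.702/25770) = 0.0939996.
df = n − 2 = 151.
t* = t_{0.05, 151} = 1.655007.
Margin = t* × SE = 1.655007 × 0.0939996 = 0.15557.
CI: 0.745 ± 0.15557 → (0.589, 0.901).
With 90% confidence, each one-unit increase in saturated fat intake is associated with a change of between 0.589 and 0.901 mg/dL in cholesterol level.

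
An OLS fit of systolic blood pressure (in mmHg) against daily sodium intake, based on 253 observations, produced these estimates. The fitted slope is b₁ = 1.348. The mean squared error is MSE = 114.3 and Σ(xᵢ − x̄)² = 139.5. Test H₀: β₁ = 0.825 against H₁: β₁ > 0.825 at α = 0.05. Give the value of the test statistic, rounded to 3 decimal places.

SE(b₁) = √(MSE/Sₓₓ) = √(114.3/139.5) = 0.905182.
t = (1.348 − 0.825) / 0.905182 = 0.578.
df = n − 2 = 251.
One-sided p ≈ 0.2820, which is ≥ 0.05, so fail to reject H₀.
The data do not give significant evidence that the true slope on daily sodium intake exceeds 0.825 mmHg per unit.

t = 0.578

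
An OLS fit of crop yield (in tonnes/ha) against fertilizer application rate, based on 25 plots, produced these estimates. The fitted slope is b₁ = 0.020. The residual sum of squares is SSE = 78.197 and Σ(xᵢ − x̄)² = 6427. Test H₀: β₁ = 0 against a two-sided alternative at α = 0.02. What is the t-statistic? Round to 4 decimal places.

MSE = SSE/(n − 2) = 78.197/23 = 3.39987.
SE(b₁) = √(MSE/Sₓₓ) = √(3.39987/6427) = 0.023.
t = 0.020 / 0.023 = 0.8696.
df = n − 2 = 23.
Two-sided p ≈ 0.3935, which is ≥ 0.02, so fail to reject H₀.
The data do not give significant evidence of an association between fertilizer application rate and crop yield.

t = 0.8696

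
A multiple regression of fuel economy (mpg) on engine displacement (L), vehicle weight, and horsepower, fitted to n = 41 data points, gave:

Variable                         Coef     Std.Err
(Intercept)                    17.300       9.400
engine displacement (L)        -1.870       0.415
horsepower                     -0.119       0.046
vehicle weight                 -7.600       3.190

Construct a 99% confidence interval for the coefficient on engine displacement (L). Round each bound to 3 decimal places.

(-2.997, -0.743)

Read off: b = -1.870, SE = 0.415 for engine displacement (L).
df = n − k − 1 = 41 − 3 − 1 = 37.
t* = t_{0.005, 37} = 2.715409.
Margin = t* × SE = 2.715409 × 0.415 = 1.12689.
CI: -1.870 ± 1.12689 → (-2.997, -0.743).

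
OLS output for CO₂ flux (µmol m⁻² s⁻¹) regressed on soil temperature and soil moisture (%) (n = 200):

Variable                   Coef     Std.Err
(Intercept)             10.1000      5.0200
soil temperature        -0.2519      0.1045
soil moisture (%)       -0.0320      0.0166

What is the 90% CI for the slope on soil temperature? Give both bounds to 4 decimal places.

Read off: b = -0.2519, SE = 0.1045 for soil temperature.
df = n − k − 1 = 200 − 2 − 1 = 197.
t* = t_{0.05, 197} = 1.652625.
Margin = t* × SE = 1.652625 × 0.1045 = 0.172699.
CI: -0.2519 ± 0.172699 → (-0.4246, -0.0792).

(-0.4246, -0.0792)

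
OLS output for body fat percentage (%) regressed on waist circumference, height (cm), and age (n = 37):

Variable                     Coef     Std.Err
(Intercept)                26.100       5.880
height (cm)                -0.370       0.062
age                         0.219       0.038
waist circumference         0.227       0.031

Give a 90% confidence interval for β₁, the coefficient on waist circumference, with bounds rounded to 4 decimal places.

Read off: b = 0.227, SE = 0.031 for waist circumference.
df = n − k − 1 = 37 − 3 − 1 = 33.
t* = t_{0.05, 33} = 1.69236.
Margin = t* × SE = 1.69236 × 0.031 = 0.052463.
CI: 0.227 ± 0.052463 → (0.1745, 0.2795).

(0.1745, 0.2795)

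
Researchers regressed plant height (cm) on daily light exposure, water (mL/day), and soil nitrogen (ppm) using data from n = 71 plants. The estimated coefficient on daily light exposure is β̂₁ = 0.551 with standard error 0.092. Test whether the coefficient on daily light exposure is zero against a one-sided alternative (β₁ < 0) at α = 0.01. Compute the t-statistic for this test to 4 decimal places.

t = 5.9891

H₀: β₁ = 0 vs H₁: β₁ < 0.
t = (β̂₁ − β₁⁰)/SE = 0.551 / 0.092 = 5.9891.
df = n − k − 1 = 71 − 3 − 1 = 67.
One-sided p ≈ 1.0000, which is ≥ 0.01, so fail to reject H₀.
The data do not give significant evidence that the true slope on daily light exposure is negative, holding the other predictors fixed.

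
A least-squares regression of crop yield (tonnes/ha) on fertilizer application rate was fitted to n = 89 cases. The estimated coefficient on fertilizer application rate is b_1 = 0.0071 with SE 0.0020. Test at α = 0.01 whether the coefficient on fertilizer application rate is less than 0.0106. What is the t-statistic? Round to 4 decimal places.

t = -1.7500

H₀: β₁ = 0.0106 vs H₁: β₁ < 0.0106.
t = (b_1 − β₁⁰)/SE = (0.0071 − 0.0106) / 0.0020 = -1.7500.
df = n − 2 = 89 − 2 = 87.
One-sided p ≈ 0.0418, which is ≥ 0.01, so fail to reject H₀.
The data do not give significant evidence that the true slope on fertilizer application rate is below 0.0106 tonnes/ha per unit.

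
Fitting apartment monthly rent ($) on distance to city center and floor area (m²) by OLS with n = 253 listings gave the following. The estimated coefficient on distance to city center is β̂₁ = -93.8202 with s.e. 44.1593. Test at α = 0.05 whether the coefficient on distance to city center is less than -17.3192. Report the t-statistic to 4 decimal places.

H₀: β₁ = -17.3192 vs H₁: β₁ < -17.3192.
t = (β̂₁ − β₁⁰)/SE = (-93.8202 − (-17.3192)) / 44.1593 = -1.7324.
df = n − k − 1 = 253 − 2 − 1 = 250.
One-sided p ≈ 0.0422, which is < 0.05, so reject H₀.
There is evidence that the true slope on distance to city center is below -17.3192 $ per unit, holding the other predictors fixed.

t = -1.7324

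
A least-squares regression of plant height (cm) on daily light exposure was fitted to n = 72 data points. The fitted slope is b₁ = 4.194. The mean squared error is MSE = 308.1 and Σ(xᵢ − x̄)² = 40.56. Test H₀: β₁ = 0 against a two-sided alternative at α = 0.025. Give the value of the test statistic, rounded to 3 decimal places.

t = 1.522

SE(b₁) = √(MSE/Sₓₓ) = √(308.1/40.56) = 2.75611.
t = 4.194 / 2.75611 = 1.522.
df = n − 2 = 70.
Two-sided p ≈ 0.1326, which is ≥ 0.025, so fail to reject H₀.
The data do not give significant evidence of an association between daily light exposure and plant height.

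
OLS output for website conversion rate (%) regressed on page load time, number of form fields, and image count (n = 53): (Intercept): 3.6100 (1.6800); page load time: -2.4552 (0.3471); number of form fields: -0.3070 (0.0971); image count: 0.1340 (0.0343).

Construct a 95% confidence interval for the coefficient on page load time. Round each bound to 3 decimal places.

(-3.153, -1.758)

Read off: b = -2.4552, SE = 0.3471 for page load time.
df = n − k − 1 = 53 − 3 − 1 = 49.
t* = t_{0.025, 49} = 2.009575.
Margin = t* × SE = 2.009575 × 0.3471 = 0.69752.
CI: -2.4552 ± 0.69752 → (-3.153, -1.758).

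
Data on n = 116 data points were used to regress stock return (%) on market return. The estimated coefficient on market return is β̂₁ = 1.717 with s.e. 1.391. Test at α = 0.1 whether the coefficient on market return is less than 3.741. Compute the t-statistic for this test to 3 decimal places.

t = -1.455

H₀: β₁ = 3.741 vs H₁: β₁ < 3.741.
t = (β̂₁ − β₁⁰)/SE = (1.717 − 3.741) / 1.391 = -1.455.
df = n − 2 = 116 − 2 = 114.
One-sided p ≈ 0.0742, which is < 0.1, so reject H₀.
There is evidence that the true slope on market return is below 3.741 % per unit.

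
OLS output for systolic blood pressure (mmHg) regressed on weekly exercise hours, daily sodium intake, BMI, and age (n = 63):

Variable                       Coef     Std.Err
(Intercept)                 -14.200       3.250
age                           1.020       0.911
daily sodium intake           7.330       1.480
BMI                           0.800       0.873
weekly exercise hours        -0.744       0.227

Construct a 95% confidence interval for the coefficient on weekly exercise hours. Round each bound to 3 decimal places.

(-1.198, -0.290)

Read off: b = -0.744, SE = 0.227 for weekly exercise hours.
df = n − k − 1 = 63 − 4 − 1 = 58.
t* = t_{0.025, 58} = 2.001717.
Margin = t* × SE = 2.001717 × 0.227 = 0.45439.
CI: -0.744 ± 0.45439 → (-1.198, -0.290).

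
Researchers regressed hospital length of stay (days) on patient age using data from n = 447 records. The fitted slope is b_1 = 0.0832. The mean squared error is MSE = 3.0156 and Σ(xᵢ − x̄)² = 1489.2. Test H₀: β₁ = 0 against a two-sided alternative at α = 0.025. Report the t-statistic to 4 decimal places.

SE(b_1) = √(MSE/Sₓₓ) = √(3.0156/1489.2) = 0.0449998.
t = 0.0832 / 0.0449998 = 1.8489.
df = n − 2 = 445.
Two-sided p ≈ 0.0651, which is ≥ 0.025, so fail to reject H₀.
The data do not give significant evidence of an association between patient age and hospital length of stay.

t = 1.8489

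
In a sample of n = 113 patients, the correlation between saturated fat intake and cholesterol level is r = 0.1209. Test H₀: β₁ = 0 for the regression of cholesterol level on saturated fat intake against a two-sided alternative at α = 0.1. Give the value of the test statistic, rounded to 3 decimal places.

t = 1.283

t = r·√(n − 2)/√(1 − r²) = 0.1209·√111/√0.985383 = 1.283.
df = n − 2 = 111.
Two-sided p ≈ 0.2021, which is ≥ 0.1, so fail to reject H₀.
The data do not give significant evidence of a linear association between saturated fat intake and cholesterol level.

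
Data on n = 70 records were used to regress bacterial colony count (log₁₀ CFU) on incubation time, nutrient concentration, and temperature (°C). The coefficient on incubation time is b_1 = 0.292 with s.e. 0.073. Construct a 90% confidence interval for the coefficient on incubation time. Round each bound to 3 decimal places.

(0.170, 0.414)

df = n − k − 1 = 70 − 3 − 1 = 66.
t* = t_{0.05, 66} = 1.668271.
Margin = t* × SE = 1.668271 × 0.073 = 0.12178.
CI: 0.292 ± 0.12178 → (0.170, 0.414).
With 90% confidence, each one-unit increase in incubation time is associated with a change of between 0.170 and 0.414 log₁₀ CFU in bacterial colony count, holding the other predictors fixed.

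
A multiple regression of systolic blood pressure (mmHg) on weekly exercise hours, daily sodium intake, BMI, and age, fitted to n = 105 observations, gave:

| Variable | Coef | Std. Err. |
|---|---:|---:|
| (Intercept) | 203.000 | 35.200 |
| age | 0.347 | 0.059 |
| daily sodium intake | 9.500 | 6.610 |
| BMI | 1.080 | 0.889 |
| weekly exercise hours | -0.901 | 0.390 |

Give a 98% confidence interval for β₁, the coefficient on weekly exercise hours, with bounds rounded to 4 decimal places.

(-1.8230, 0.0210)

Read off: b = -0.901, SE = 0.390 for weekly exercise hours.
df = n − k − 1 = 105 − 4 − 1 = 100.
t* = t_{0.01, 100} = 2.364217.
Margin = t* × SE = 2.364217 × 0.390 = 0.922045.
CI: -0.901 ± 0.922045 → (-1.8230, 0.0210).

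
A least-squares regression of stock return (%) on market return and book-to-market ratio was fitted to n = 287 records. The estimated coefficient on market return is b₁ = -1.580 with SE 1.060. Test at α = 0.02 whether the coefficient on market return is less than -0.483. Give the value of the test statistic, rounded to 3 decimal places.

H₀: β₁ = -0.483 vs H₁: β₁ < -0.483.
t = (b₁ − β₁⁰)/SE = (-1.580 − (-0.483)) / 1.060 = -1.035.
df = n − k − 1 = 287 − 2 − 1 = 284.
One-sided p ≈ 0.1508, which is ≥ 0.02, so fail to reject H₀.
The data do not give significant evidence that the true slope on market return is below -0.483 % per unit, holding the other predictors fixed.

t = -1.035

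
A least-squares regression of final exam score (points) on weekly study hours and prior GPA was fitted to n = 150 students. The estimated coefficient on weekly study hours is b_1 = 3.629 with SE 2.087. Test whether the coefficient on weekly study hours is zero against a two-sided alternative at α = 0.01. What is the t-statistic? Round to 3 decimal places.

t = 1.739

H₀: β₁ = 0 vs H₁: β₁ ≠ 0.
t = (b_1 − β₁⁰)/SE = 3.629 / 2.087 = 1.739.
df = n − k − 1 = 150 − 2 − 1 = 147.
Two-sided p ≈ 0.0842, which is ≥ 0.01, so fail to reject H₀.
The data do not give significant evidence of an association between weekly study hours and final exam score, after adjusting for the other predictors.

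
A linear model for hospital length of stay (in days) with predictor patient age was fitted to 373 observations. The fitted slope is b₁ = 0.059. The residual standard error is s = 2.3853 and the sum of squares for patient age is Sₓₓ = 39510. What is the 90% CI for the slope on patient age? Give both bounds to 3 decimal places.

(0.039, 0.079)

SE(b₁) = s/√Sₓₓ = 2.3853/√39510 = 0.0120002.
df = n − 2 = 371.
t* = t_{0.05, 371} = 1.648971.
Margin = t* × SE = 1.648971 × 0.0120002 = 0.01979.
CI: 0.059 ± 0.01979 → (0.039, 0.079).
With 90% confidence, each one-unit increase in patient age is associated with a change of between 0.039 and 0.079 days in hospital length of stay.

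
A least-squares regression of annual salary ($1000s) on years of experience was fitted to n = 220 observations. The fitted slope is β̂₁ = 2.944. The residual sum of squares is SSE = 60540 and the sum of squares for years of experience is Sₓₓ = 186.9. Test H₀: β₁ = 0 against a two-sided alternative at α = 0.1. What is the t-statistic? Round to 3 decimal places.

MSE = SSE/(n − 2) = 60540/218 = 277.706.
SE(β̂₁) = √(MSE/Sₓₓ) = √(277.706/186.9) = 1.21896.
t = 2.944 / 1.21896 = 2.415.
df = n − 2 = 218.
Two-sided p ≈ 0.0166, which is < 0.1, so reject H₀.
There is evidence that years of experience is associated with annual salary.

t = 2.415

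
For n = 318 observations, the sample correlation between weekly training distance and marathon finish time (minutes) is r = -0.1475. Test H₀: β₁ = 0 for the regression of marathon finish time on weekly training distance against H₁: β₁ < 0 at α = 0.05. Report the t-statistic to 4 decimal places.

t = -2.6510

t = r·√(n − 2)/√(1 − r²) = -0.1475·√316/√0.978244 = -2.6510.
df = n − 2 = 316.
One-sided p ≈ 0.0042, which is < 0.05, so reject H₀.
There is evidence of a linear association between weekly training distance and marathon finish time.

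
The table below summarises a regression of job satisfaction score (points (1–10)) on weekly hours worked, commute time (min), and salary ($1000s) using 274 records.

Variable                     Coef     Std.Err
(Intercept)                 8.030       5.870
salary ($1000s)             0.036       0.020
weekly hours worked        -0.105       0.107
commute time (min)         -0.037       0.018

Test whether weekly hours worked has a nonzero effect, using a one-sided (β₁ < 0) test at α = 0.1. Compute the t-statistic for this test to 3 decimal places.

Read off: b = -0.105, SE = 0.107 for weekly hours worked.
H₀: β₁ = 0 vs H₁: β₁ < 0.
t = -0.105 / 0.107 = -0.981.
df = n − k − 1 = 274 − 3 − 1 = 270.
One-sided p ≈ 0.1637, which is ≥ 0.1, so fail to reject H₀.
The data do not give significant evidence that the true slope on weekly hours worked is negative, holding the other predictors fixed.

t = -0.981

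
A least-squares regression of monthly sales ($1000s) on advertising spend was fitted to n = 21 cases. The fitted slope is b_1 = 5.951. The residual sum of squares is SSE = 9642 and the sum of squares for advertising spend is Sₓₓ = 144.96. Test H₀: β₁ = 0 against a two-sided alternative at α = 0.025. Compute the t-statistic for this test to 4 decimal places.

t = 3.1806

MSE = SSE/(n − 2) = 9642/19 = 507.474.
SE(b_1) = √(MSE/Sₓₓ) = √(507.474/144.96) = 1.87104.
t = 5.951 / 1.87104 = 3.1806.
df = n − 2 = 19.
Two-sided p ≈ 0.0049, which is < 0.025, so reject H₀.
There is evidence that advertising spend is associated with monthly sales.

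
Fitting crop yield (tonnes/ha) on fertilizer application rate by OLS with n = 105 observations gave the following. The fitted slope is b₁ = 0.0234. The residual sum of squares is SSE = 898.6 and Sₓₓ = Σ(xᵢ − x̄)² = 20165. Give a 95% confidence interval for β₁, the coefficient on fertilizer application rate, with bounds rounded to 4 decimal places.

MSE = SSE/(n − 2) = 898.6/103 = 8.72427.
SE(b₁) = √(MSE/Sₓₓ) = √(8.72427/20165) = 0.0208001.
df = n − 2 = 103.
t* = t_{0.025, 103} = 1.983264.
Margin = t* × SE = 1.983264 × 0.0208001 = 0.041252.
CI: 0.0234 ± 0.041252 → (-0.0179, 0.0647).
With 95% confidence, each one-unit increase in fertilizer application rate is associated with a change of between -0.0179 and 0.0647 tonnes/ha in crop yield.

(-0.0179, 0.0647)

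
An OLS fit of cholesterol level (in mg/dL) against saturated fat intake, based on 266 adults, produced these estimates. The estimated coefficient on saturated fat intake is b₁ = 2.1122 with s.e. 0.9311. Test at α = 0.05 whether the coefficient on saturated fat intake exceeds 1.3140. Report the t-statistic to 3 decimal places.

H₀: β₁ = 1.3140 vs H₁: β₁ > 1.3140.
t = (b₁ − β₁⁰)/SE = (2.1122 − 1.3140) / 0.9311 = 0.857.
df = n − 2 = 266 − 2 = 264.
One-sided p ≈ 0.1960, which is ≥ 0.05, so fail to reject H₀.
The data do not give significant evidence that the true slope on saturated fat intake exceeds 1.3140 mg/dL per unit.

t = 0.857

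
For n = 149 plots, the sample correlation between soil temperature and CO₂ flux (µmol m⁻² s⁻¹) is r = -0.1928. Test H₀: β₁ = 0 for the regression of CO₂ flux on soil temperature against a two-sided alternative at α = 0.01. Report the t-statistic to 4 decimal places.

t = -2.3823

t = r·√(n − 2)/√(1 − r²) = -0.1928·√147/√0.962828 = -2.3823.
df = n − 2 = 147.
Two-sided p ≈ 0.0185, which is ≥ 0.01, so fail to reject H₀.
The data do not give significant evidence of a linear association between soil temperature and CO₂ flux.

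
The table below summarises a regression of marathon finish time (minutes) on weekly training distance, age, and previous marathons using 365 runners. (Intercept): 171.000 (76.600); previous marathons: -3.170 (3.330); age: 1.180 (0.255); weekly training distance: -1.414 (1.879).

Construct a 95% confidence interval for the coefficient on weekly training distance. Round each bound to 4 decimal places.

(-5.1092, 2.2812)

Read off: b = -1.414, SE = 1.879 for weekly training distance.
df = n − k − 1 = 365 − 3 − 1 = 361.
t* = t_{0.025, 361} = 1.966557.
Margin = t* × SE = 1.966557 × 1.879 = 3.695161.
CI: -1.414 ± 3.695161 → (-5.1092, 2.2812).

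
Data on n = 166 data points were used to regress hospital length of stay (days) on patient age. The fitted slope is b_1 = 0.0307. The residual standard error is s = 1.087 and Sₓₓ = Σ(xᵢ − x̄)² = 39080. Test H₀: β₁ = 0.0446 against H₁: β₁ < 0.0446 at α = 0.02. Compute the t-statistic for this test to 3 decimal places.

t = -2.528

SE(b_1) = s/√Sₓₓ = 1.087/√39080 = 0.0054986.
t = (0.0307 − 0.0446) / 0.0054986 = -2.528.
df = n − 2 = 164.
One-sided p ≈ 0.0062, which is < 0.02, so reject H₀.
There is evidence that the true slope on patient age is below 0.0446 days per unit.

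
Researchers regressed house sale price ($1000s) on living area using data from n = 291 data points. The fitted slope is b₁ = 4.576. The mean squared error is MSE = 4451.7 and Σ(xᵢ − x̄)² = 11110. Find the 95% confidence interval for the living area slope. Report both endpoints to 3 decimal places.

SE(b₁) = √(MSE/Sₓₓ) = √(4451.7/11110) = 0.633003.
df = n − 2 = 289.
t* = t_{0.025, 289} = 1.968206.
Margin = t* × SE = 1.968206 × 0.633003 = 1.24588.
CI: 4.576 ± 1.24588 → (3.330, 5.822).
With 95% confidence, each one-unit increase in living area is associated with a change of between 3.330 and 5.822 $1000s in house sale price.

(3.330, 5.822)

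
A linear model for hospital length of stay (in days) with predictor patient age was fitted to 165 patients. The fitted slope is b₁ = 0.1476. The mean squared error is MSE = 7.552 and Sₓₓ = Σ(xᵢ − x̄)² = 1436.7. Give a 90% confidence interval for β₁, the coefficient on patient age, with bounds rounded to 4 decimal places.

SE(b₁) = √(MSE/Sₓₓ) = √(7.552/1436.7) = 0.0725017.
df = n − 2 = 163.
t* = t_{0.05, 163} = 1.654256.
Margin = t* × SE = 1.654256 × 0.0725017 = 0.119936.
CI: 0.1476 ± 0.119936 → (0.0277, 0.2675).
With 90% confidence, each one-unit increase in patient age is associated with a change of between 0.0277 and 0.2675 days in hospital length of stay.

(0.0277, 0.2675)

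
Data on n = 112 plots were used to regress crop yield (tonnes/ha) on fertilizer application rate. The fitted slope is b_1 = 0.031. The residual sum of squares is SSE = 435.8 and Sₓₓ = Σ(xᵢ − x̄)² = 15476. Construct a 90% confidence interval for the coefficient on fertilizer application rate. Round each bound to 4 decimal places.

(0.0045, 0.0575)

MSE = SSE/(n − 2) = 435.8/110 = 3.96182.
SE(b_1) = √(MSE/Sₓₓ) = √(3.96182/15476) = 0.0159999.
df = n − 2 = 110.
t* = t_{0.05, 110} = 1.658824.
Margin = t* × SE = 1.658824 × 0.0159999 = 0.026541.
CI: 0.031 ± 0.026541 → (0.0045, 0.0575).
With 90% confidence, each one-unit increase in fertilizer application rate is associated with a change of between 0.0045 and 0.0575 tonnes/ha in crop yield.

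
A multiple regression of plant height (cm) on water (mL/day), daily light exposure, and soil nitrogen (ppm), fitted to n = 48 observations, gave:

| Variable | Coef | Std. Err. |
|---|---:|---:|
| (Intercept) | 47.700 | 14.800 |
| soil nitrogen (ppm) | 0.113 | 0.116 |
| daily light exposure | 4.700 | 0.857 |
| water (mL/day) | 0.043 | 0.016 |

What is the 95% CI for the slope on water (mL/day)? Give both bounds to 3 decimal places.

(0.011, 0.075)

Read off: b = 0.043, SE = 0.016 for water (mL/day).
df = n − k − 1 = 48 − 3 − 1 = 44.
t* = t_{0.025, 44} = 2.015368.
Margin = t* × SE = 2.015368 × 0.016 = 0.03225.
CI: 0.043 ± 0.03225 → (0.011, 0.075).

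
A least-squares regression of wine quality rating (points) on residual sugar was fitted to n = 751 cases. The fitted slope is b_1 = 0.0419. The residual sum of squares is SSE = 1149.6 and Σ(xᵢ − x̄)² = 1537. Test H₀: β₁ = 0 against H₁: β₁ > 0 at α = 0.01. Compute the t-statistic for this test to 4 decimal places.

t = 1.3259

MSE = SSE/(n − 2) = 1149.6/749 = 1.53485.
SE(b_1) = √(MSE/Sₓₓ) = √(1.53485/1537) = 0.0316006.
t = 0.0419 / 0.0316006 = 1.3259.
df = n − 2 = 749.
One-sided p ≈ 0.0926, which is ≥ 0.01, so fail to reject H₀.
The data do not give significant evidence that the true slope on residual sugar is positive.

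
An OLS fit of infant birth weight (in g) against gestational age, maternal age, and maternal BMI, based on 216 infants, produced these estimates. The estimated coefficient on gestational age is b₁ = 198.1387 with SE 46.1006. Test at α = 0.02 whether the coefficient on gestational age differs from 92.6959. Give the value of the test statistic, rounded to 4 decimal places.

t = 2.2872

H₀: β₁ = 92.6959 vs H₁: β₁ ≠ 92.6959.
t = (b₁ − β₁⁰)/SE = (198.1387 − 92.6959) / 46.1006 = 2.2872.
df = n − k − 1 = 216 − 3 − 1 = 212.
Two-sided p ≈ 0.0232, which is ≥ 0.02, so fail to reject H₀.
The data are consistent with a true slope of 92.6959 g per unit of gestational age, holding the other predictors fixed.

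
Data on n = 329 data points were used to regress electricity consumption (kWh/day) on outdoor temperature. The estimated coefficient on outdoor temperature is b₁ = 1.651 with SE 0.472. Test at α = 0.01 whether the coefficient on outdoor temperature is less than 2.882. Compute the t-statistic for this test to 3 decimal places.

t = -2.608

H₀: β₁ = 2.882 vs H₁: β₁ < 2.882.
t = (b₁ − β₁⁰)/SE = (1.651 − 2.882) / 0.472 = -2.608.
df = n − 2 = 329 − 2 = 327.
One-sided p ≈ 0.0048, which is < 0.01, so reject H₀.
There is evidence that the true slope on outdoor temperature is below 2.882 kWh/day per unit.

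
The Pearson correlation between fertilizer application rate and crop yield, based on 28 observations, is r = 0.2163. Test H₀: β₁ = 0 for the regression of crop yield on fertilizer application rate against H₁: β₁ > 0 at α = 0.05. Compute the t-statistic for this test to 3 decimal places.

t = 1.130

t = r·√(n − 2)/√(1 − r²) = 0.2163·√26/√0.953214 = 1.130.
df = n − 2 = 26.
One-sided p ≈ 0.1345, which is ≥ 0.05, so fail to reject H₀.
The data do not give significant evidence of a linear association between fertilizer application rate and crop yield.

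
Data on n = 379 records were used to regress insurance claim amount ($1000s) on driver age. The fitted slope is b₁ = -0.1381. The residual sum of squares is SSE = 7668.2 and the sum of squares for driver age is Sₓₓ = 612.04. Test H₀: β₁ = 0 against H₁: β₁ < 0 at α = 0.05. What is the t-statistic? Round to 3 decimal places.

t = -0.758

MSE = SSE/(n − 2) = 7668.2/377 = 20.3401.
SE(b₁) = √(MSE/Sₓₓ) = √(20.3401/612.04) = 0.1823.
t = -0.1381 / 0.1823 = -0.758.
df = n − 2 = 377.
One-sided p ≈ 0.2246, which is ≥ 0.05, so fail to reject H₀.
The data do not give significant evidence that the true slope on driver age is negative.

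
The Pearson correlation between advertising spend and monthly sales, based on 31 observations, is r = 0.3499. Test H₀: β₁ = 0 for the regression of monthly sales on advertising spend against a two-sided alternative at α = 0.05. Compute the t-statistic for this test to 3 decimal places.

t = 2.011

t = r·√(n − 2)/√(1 − r²) = 0.3499·√29/√0.87757 = 2.011.
df = n − 2 = 29.
Two-sided p ≈ 0.0537, which is ≥ 0.05, so fail to reject H₀.
The data do not give significant evidence of a linear association between advertising spend and monthly sales.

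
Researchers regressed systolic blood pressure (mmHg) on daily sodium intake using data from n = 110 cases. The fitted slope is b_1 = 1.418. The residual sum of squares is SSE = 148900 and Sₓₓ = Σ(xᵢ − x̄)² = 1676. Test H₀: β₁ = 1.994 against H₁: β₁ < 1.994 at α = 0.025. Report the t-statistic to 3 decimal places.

t = -0.635

MSE = SSE/(n − 2) = 148900/108 = 1378.7.
SE(b_1) = √(MSE/Sₓₓ) = √(1378.7/1676) = 0.906982.
t = (1.418 − 1.994) / 0.906982 = -0.635.
df = n − 2 = 108.
One-sided p ≈ 0.2634, which is ≥ 0.025, so fail to reject H₀.
The data do not give significant evidence that the true slope on daily sodium intake is below 1.994 mmHg per unit.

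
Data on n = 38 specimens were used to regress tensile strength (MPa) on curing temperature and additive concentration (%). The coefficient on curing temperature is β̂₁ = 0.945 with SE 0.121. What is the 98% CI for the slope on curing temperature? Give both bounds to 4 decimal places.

(0.6500, 1.2400)

df = n − k − 1 = 38 − 2 − 1 = 35.
t* = t_{0.01, 35} = 2.437723.
Margin = t* × SE = 2.437723 × 0.121 = 0.294964.
CI: 0.945 ± 0.294964 → (0.6500, 1.2400).
With 98% confidence, each one-unit increase in curing temperature is associated with a change of between 0.6500 and 1.2400 MPa in tensile strength, holding the other predictors fixed.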